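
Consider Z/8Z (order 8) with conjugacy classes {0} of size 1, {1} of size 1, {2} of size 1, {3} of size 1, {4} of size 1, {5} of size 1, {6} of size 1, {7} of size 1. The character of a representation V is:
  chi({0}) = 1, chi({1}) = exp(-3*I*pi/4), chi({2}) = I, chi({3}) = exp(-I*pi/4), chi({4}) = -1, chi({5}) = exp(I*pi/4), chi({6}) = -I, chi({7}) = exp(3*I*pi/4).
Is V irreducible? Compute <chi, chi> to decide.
Irreducible: <chi, chi> = 1.

<chi, chi> = (1/|G|) sum_C |C| * |chi(C)|^2 = (1/8)[1*|1|^2 + 1*|exp(-3*I*pi/4)|^2 + 1*|I|^2 + 1*|exp(-I*pi/4)|^2 + 1*|-1|^2 + 1*|exp(I*pi/4)|^2 + 1*|-I|^2 + 1*|exp(3*I*pi/4)|^2]
  = (1/8)[(1) + (1) + (1) + (1) + (1) + (1) + (1) + (1)] = 8/8 = 1.
(Exp terms are combined using exp(i*s)*conj(exp(i*t)) = exp(i*(s-t)), and sums of them are collapsed using the identity that for every m > 1 the m distinct m-th roots of unity sum to 0, e.g. 1 + exp(2*I*pi/3) + exp(-2*I*pi/3) = 0.)
A character is irreducible iff <chi, chi> = 1, so this representation is irreducible.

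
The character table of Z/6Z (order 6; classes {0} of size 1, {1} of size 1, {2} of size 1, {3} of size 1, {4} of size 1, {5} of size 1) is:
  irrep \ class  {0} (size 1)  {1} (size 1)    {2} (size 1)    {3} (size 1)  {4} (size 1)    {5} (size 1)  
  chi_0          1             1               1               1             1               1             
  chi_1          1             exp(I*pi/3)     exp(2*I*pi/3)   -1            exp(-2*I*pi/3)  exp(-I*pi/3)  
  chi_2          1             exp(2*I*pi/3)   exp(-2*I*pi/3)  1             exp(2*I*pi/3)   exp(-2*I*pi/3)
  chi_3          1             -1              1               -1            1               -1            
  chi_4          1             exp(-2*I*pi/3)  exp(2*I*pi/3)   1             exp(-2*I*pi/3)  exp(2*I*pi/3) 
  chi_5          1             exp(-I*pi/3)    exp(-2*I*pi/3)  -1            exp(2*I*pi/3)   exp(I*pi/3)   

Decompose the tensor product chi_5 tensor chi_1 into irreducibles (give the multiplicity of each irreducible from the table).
chi_5 tensor chi_1 = chi_0 (all other irreducibles have multiplicity 0).

Derivation: The character of a tensor product is the pointwise product (chi_5 * chi_1)(C) = chi_5(C) * chi_1(C):
  {0}: (1)*(1), {1}: (exp(-I*pi/3))*(exp(I*pi/3)), {2}: (exp(-2*I*pi/3))*(exp(2*I*pi/3)), {3}: (-1)*(-1), {4}: (exp(2*I*pi/3))*(exp(-2*I*pi/3)), {5}: (exp(I*pi/3))*(exp(-I*pi/3))
so (chi_5 * chi_1) takes values
  {0} -> 1, {1} -> 1, {2} -> 1, {3} -> 1, {4} -> 1, {5} -> 1.
Now take the inner product of this character with each irreducible chi from the table, <chi_5*chi_1, chi> = (1/6) sum_C |C| (chi_5*chi_1)(C) conj(chi(C)):
  <chi_5*chi_1, chi_0> = (1/6)[1*(1)*conj(1) + 1*(1)*conj(1) + 1*(1)*conj(1) + 1*(1)*conj(1) + 1*(1)*conj(1) + 1*(1)*conj(1)]
      = (1/6)[(1) + (1) + (1) + (1) + (1) + (1)] = 6/6 = 1
  <chi_5*chi_1, chi_1> = (1/6)[1*(1)*conj(1) + 1*(1)*conj(exp(I*pi/3)) + 1*(1)*conj(exp(2*I*pi/3)) + 1*(1)*conj(-1) + 1*(1)*conj(exp(-2*I*pi/3)) + 1*(1)*conj(exp(-I*pi/3))]
      = (1/6)[(1) + (exp(-I*pi/3)) + (exp(-2*I*pi/3)) + (-1) + (exp(2*I*pi/3)) + (exp(I*pi/3))] = 0/6 = 0
  <chi_5*chi_1, chi_2> = (1/6)[1*(1)*conj(1) + 1*(1)*conj(exp(2*I*pi/3)) + 1*(1)*conj(exp(-2*I*pi/3)) + 1*(1)*conj(1) + 1*(1)*conj(exp(2*I*pi/3)) + 1*(1)*conj(exp(-2*I*pi/3))]
      = (1/6)[(1) + (exp(-2*I*pi/3)) + (exp(2*I*pi/3)) + (1) + (exp(-2*I*pi/3)) + (exp(2*I*pi/3))] = 0/6 = 0
  <chi_5*chi_1, chi_3> = (1/6)[1*(1)*conj(1) + 1*(1)*conj(-1) + 1*(1)*conj(1) + 1*(1)*conj(-1) + 1*(1)*conj(1) + 1*(1)*conj(-1)]
      = (1/6)[(1) + (-1) + (1) + (-1) + (1) + (-1)] = 0/6 = 0
  <chi_5*chi_1, chi_4> = (1/6)[1*(1)*conj(1) + 1*(1)*conj(exp(-2*I*pi/3)) + 1*(1)*conj(exp(2*I*pi/3)) + 1*(1)*conj(1) + 1*(1)*conj(exp(-2*I*pi/3)) + 1*(1)*conj(exp(2*I*pi/3))]
      = (1/6)[(1) + (exp(2*I*pi/3)) + (exp(-2*I*pi/3)) + (1) + (exp(2*I*pi/3)) + (exp(-2*I*pi/3))] = 0/6 = 0
  <chi_5*chi_1, chi_5> = (1/6)[1*(1)*conj(1) + 1*(1)*conj(exp(-I*pi/3)) + 1*(1)*conj(exp(-2*I*pi/3)) + 1*(1)*conj(-1) + 1*(1)*conj(exp(2*I*pi/3)) + 1*(1)*conj(exp(I*pi/3))]
      = (1/6)[(1) + (exp(I*pi/3)) + (exp(2*I*pi/3)) + (-1) + (exp(-2*I*pi/3)) + (exp(-I*pi/3))] = 0/6 = 0
(Exp terms are combined using exp(i*s)*conj(exp(i*t)) = exp(i*(s-t)), and sums of them are collapsed using the identity that for every m > 1 the m distinct m-th roots of unity sum to 0, e.g. 1 + exp(2*I*pi/3) + exp(-2*I*pi/3) = 0.)
Hence the multiplicities are chi_0: 1. Dimension check: dim(chi_5)*dim(chi_1) = 1*1 = 1 and sum (mult * dim) = 1*1 = 1.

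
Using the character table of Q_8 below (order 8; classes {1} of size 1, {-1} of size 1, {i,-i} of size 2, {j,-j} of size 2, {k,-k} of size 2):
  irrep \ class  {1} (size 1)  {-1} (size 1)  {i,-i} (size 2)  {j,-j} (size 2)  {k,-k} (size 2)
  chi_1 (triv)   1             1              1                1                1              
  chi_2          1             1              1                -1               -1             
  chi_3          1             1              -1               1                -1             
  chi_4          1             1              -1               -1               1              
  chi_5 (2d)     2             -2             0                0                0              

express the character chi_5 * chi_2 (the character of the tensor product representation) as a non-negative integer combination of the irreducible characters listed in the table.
chi_5 tensor chi_2 = chi_5 (all other irreducibles have multiplicity 0).

Solution. The character of a tensor product is the pointwise product (chi_5 * chi_2)(C) = chi_5(C) * chi_2(C):
  {1}: (2)*(1), {-1}: (-2)*(1), {i,-i}: (0)*(1), {j,-j}: (0)*(-1), {k,-k}: (0)*(-1)
so (chi_5 * chi_2) takes values
  {1} -> 2, {-1} -> -2, {i,-i} -> 0, {j,-j} -> 0, {k,-k} -> 0.
Now take the inner product of this character with each irreducible chi from the table, <chi_5*chi_2, chi> = (1/8) sum_C |C| (chi_5*chi_2)(C) conj(chi(C)):
  <chi_5*chi_2, chi_1> = (1/8)[1*(2)*conj(1) + 1*(-2)*conj(1) + 2*(0)*conj(1) + 2*(0)*conj(1) + 2*(0)*conj(1)]
      = (1/8)[(2) + (-2) + (0) + (0) + (0)] = 0/8 = 0
  <chi_5*chi_2, chi_2> = (1/8)[1*(2)*conj(1) + 1*(-2)*conj(1) + 2*(0)*conj(1) + 2*(0)*conj(-1) + 2*(0)*conj(-1)]
      = (1/8)[(2) + (-2) + (0) + (0) + (0)] = 0/8 = 0
  <chi_5*chi_2, chi_3> = (1/8)[1*(2)*conj(1) + 1*(-2)*conj(1) + 2*(0)*conj(-1) + 2*(0)*conj(1) + 2*(0)*conj(-1)]
      = (1/8)[(2) + (-2) + (0) + (0) + (0)] = 0/8 = 0
  <chi_5*chi_2, chi_4> = (1/8)[1*(2)*conj(1) + 1*(-2)*conj(1) + 2*(0)*conj(-1) + 2*(0)*conj(-1) + 2*(0)*conj(1)]
      = (1/8)[(2) + (-2) + (0) + (0) + (0)] = 0/8 = 0
  <chi_5*chi_2, chi_5> = (1/8)[1*(2)*conj(2) + 1*(-2)*conj(-2) + 2*(0)*conj(0) + 2*(0)*conj(0) + 2*(0)*conj(0)]
      = (1/8)[(4) + (4) + (0) + (0) + (0)] = 8/8 = 1
Hence the multiplicities are chi_5: 1. Dimension check: dim(chi_5)*dim(chi_2) = 2*1 = 2 and sum (mult * dim) = 1*2 = 2.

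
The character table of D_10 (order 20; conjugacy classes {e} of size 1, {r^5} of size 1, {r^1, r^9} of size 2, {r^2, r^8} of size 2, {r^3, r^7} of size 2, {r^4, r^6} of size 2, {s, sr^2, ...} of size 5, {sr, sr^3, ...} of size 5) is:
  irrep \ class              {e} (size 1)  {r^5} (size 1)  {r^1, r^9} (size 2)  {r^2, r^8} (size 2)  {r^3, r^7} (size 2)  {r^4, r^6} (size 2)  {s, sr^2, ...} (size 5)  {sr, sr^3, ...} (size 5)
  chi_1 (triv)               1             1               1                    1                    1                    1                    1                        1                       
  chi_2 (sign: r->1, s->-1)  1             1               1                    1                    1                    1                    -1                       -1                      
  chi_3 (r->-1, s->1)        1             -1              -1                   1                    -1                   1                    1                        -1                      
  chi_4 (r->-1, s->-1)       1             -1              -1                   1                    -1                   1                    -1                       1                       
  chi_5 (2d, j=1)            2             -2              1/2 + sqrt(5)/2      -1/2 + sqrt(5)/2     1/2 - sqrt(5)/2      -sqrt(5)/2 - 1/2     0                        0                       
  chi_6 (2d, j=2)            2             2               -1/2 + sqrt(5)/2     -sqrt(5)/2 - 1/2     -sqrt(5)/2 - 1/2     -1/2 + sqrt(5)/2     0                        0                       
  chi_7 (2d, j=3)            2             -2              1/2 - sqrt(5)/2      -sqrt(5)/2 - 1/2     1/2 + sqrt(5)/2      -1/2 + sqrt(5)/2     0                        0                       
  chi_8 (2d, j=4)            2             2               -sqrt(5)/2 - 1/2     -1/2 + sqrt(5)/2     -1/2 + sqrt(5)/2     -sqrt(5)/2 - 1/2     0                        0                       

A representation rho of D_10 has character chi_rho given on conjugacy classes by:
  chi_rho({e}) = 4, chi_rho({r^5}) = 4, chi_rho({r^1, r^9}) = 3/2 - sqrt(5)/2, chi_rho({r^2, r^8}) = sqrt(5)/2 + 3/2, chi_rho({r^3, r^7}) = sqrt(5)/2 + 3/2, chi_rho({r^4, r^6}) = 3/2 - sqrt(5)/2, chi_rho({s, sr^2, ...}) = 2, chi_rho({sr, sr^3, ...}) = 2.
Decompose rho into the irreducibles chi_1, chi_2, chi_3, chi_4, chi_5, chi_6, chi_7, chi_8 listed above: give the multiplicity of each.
Multiplicities: chi_1: 2, chi_2: 0, chi_3: 0, chi_4: 0, chi_5: 0, chi_6: 0, chi_7: 0, chi_8: 1.

Proof sketch: Use <chi_rho, chi> = (1/|G|) sum_C |C| * chi_rho(C) * conj(chi(C)) with |G| = 20 for each irreducible chi in the table:
  <chi_rho, chi_1> = (1/20)[1*(4)*conj(1) + 1*(4)*conj(1) + 2*(3/2 - sqrt(5)/2)*conj(1) + 2*(sqrt(5)/2 + 3/2)*conj(1) + 2*(sqrt(5)/2 + 3/2)*conj(1) + 2*(3/2 - sqrt(5)/2)*conj(1) + 5*(2)*conj(1) + 5*(2)*conj(1)]
      = (1/20)[(4) + (4) + (3 - sqrt(5)) + (sqrt(5) + 3) + (sqrt(5) + 3) + (3 - sqrt(5)) + (10) + (10)] = 40/20 = 2
  <chi_rho, chi_2> = (1/20)[1*(4)*conj(1) + 1*(4)*conj(1) + 2*(3/2 - sqrt(5)/2)*conj(1) + 2*(sqrt(5)/2 + 3/2)*conj(1) + 2*(sqrt(5)/2 + 3/2)*conj(1) + 2*(3/2 - sqrt(5)/2)*conj(1) + 5*(2)*conj(-1) + 5*(2)*conj(-1)]
      = (1/20)[(4) + (4) + (3 - sqrt(5)) + (sqrt(5) + 3) + (sqrt(5) + 3) + (3 - sqrt(5)) + (-10) + (-10)] = 0/20 = 0
  <chi_rho, chi_3> = (1/20)[1*(4)*conj(1) + 1*(4)*conj(-1) + 2*(3/2 - sqrt(5)/2)*conj(-1) + 2*(sqrt(5)/2 + 3/2)*conj(1) + 2*(sqrt(5)/2 + 3/2)*conj(-1) + 2*(3/2 - sqrt(5)/2)*conj(1) + 5*(2)*conj(1) + 5*(2)*conj(-1)]
      = (1/20)[(4) + (-4) + (-3 + sqrt(5)) + (sqrt(5) + 3) + (-3 - sqrt(5)) + (3 - sqrt(5)) + (10) + (-10)] = 0/20 = 0
  <chi_rho, chi_4> = (1/20)[1*(4)*conj(1) + 1*(4)*conj(-1) + 2*(3/2 - sqrt(5)/2)*conj(-1) + 2*(sqrt(5)/2 + 3/2)*conj(1) + 2*(sqrt(5)/2 + 3/2)*conj(-1) + 2*(3/2 - sqrt(5)/2)*conj(1) + 5*(2)*conj(-1) + 5*(2)*conj(1)]
      = (1/20)[(4) + (-4) + (-3 + sqrt(5)) + (sqrt(5) + 3) + (-3 - sqrt(5)) + (3 - sqrt(5)) + (-10) + (10)] = 0/20 = 0
  <chi_rho, chi_5> = (1/20)[1*(4)*conj(2) + 1*(4)*conj(-2) + 2*(3/2 - sqrt(5)/2)*conj(1/2 + sqrt(5)/2) + 2*(sqrt(5)/2 + 3/2)*conj(-1/2 + sqrt(5)/2) + 2*(sqrt(5)/2 + 3/2)*conj(1/2 - sqrt(5)/2) + 2*(3/2 - sqrt(5)/2)*conj(-sqrt(5)/2 - 1/2) + 5*(2)*conj(0) + 5*(2)*conj(0)]
      = (1/20)[(8) + (-8) + (-1 + sqrt(5)) + (1 + sqrt(5)) + (-sqrt(5) - 1) + (1 - sqrt(5)) + (0) + (0)] = 0/20 = 0
  <chi_rho, chi_6> = (1/20)[1*(4)*conj(2) + 1*(4)*conj(2) + 2*(3/2 - sqrt(5)/2)*conj(-1/2 + sqrt(5)/2) + 2*(sqrt(5)/2 + 3/2)*conj(-sqrt(5)/2 - 1/2) + 2*(sqrt(5)/2 + 3/2)*conj(-sqrt(5)/2 - 1/2) + 2*(3/2 - sqrt(5)/2)*conj(-1/2 + sqrt(5)/2) + 5*(2)*conj(0) + 5*(2)*conj(0)]
      = (1/20)[(8) + (8) + (-4 + 2*sqrt(5)) + (-2*sqrt(5) - 4) + (-2*sqrt(5) - 4) + (-4 + 2*sqrt(5)) + (0) + (0)] = 0/20 = 0
  <chi_rho, chi_7> = (1/20)[1*(4)*conj(2) + 1*(4)*conj(-2) + 2*(3/2 - sqrt(5)/2)*conj(1/2 - sqrt(5)/2) + 2*(sqrt(5)/2 + 3/2)*conj(-sqrt(5)/2 - 1/2) + 2*(sqrt(5)/2 + 3/2)*conj(1/2 + sqrt(5)/2) + 2*(3/2 - sqrt(5)/2)*conj(-1/2 + sqrt(5)/2) + 5*(2)*conj(0) + 5*(2)*conj(0)]
      = (1/20)[(8) + (-8) + (4 - 2*sqrt(5)) + (-2*sqrt(5) - 4) + (4 + 2*sqrt(5)) + (-4 + 2*sqrt(5)) + (0) + (0)] = 0/20 = 0
  <chi_rho, chi_8> = (1/20)[1*(4)*conj(2) + 1*(4)*conj(2) + 2*(3/2 - sqrt(5)/2)*conj(-sqrt(5)/2 - 1/2) + 2*(sqrt(5)/2 + 3/2)*conj(-1/2 + sqrt(5)/2) + 2*(sqrt(5)/2 + 3/2)*conj(-1/2 + sqrt(5)/2) + 2*(3/2 - sqrt(5)/2)*conj(-sqrt(5)/2 - 1/2) + 5*(2)*conj(0) + 5*(2)*conj(0)]
      = (1/20)[(8) + (8) + (1 - sqrt(5)) + (1 + sqrt(5)) + (1 + sqrt(5)) + (1 - sqrt(5)) + (0) + (0)] = 20/20 = 1
Dimension check: dim(rho) = sum (mult * dim) = 2*1 + 0*1 + 0*1 + 0*1 + 0*2 + 0*2 + 0*2 + 1*2 = 4 = chi_rho(e) = 4.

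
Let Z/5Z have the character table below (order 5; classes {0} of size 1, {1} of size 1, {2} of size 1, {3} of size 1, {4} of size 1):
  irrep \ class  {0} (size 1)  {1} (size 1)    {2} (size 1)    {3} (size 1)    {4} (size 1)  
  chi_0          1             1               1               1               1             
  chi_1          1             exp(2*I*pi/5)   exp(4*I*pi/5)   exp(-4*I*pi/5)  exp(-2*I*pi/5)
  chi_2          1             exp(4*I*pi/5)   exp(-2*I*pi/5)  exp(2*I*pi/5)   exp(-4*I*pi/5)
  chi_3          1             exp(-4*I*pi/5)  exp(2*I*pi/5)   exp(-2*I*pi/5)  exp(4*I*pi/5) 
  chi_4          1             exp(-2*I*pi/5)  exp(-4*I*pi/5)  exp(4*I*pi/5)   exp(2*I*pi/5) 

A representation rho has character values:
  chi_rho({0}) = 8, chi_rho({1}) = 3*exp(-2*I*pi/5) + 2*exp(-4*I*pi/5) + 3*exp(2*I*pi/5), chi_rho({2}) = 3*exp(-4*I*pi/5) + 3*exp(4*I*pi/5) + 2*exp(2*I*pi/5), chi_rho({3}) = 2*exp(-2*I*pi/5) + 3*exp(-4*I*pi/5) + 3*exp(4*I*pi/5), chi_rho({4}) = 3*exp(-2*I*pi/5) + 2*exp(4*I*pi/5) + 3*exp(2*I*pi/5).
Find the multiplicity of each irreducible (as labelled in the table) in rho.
Multiplicities: chi_0: 0, chi_1: 3, chi_2: 0, chi_3: 2, chi_4: 3.

Why: Use <chi_rho, chi> = (1/|G|) sum_C |C| * chi_rho(C) * conj(chi(C)) with |G| = 5 for each irreducible chi in the table:
  <chi_rho, chi_0> = (1/5)[1*(8)*conj(1) + 1*(3*exp(-2*I*pi/5) + 2*exp(-4*I*pi/5) + 3*exp(2*I*pi/5))*conj(1) + 1*(3*exp(-4*I*pi/5) + 3*exp(4*I*pi/5) + 2*exp(2*I*pi/5))*conj(1) + 1*(2*exp(-2*I*pi/5) + 3*exp(-4*I*pi/5) + 3*exp(4*I*pi/5))*conj(1) + 1*(3*exp(-2*I*pi/5) + 2*exp(4*I*pi/5) + 3*exp(2*I*pi/5))*conj(1)]
      = (1/5)[(8) + (3*exp(-2*I*pi/5) + 2*exp(-4*I*pi/5) + 3*exp(2*I*pi/5)) + (3*exp(-4*I*pi/5) + 3*exp(4*I*pi/5) + 2*exp(2*I*pi/5)) + (2*exp(-2*I*pi/5) + 3*exp(-4*I*pi/5) + 3*exp(4*I*pi/5)) + (3*exp(-2*I*pi/5) + 2*exp(4*I*pi/5) + 3*exp(2*I*pi/5))] = 0/5 = 0
  <chi_rho, chi_1> = (1/5)[1*(8)*conj(1) + 1*(3*exp(-2*I*pi/5) + 2*exp(-4*I*pi/5) + 3*exp(2*I*pi/5))*conj(exp(2*I*pi/5)) + 1*(3*exp(-4*I*pi/5) + 3*exp(4*I*pi/5) + 2*exp(2*I*pi/5))*conj(exp(4*I*pi/5)) + 1*(2*exp(-2*I*pi/5) + 3*exp(-4*I*pi/5) + 3*exp(4*I*pi/5))*conj(exp(-4*I*pi/5)) + 1*(3*exp(-2*I*pi/5) + 2*exp(4*I*pi/5) + 3*exp(2*I*pi/5))*conj(exp(-2*I*pi/5))]
      = (1/5)[(8) + (3 + 3*exp(-4*I*pi/5) + 2*exp(4*I*pi/5)) + (3 + 2*exp(-2*I*pi/5) + 3*exp(2*I*pi/5)) + (3 + 3*exp(-2*I*pi/5) + 2*exp(2*I*pi/5)) + (3 + 2*exp(-4*I*pi/5) + 3*exp(4*I*pi/5))] = 15/5 = 3
  <chi_rho, chi_2> = (1/5)[1*(8)*conj(1) + 1*(3*exp(-2*I*pi/5) + 2*exp(-4*I*pi/5) + 3*exp(2*I*pi/5))*conj(exp(4*I*pi/5)) + 1*(3*exp(-4*I*pi/5) + 3*exp(4*I*pi/5) + 2*exp(2*I*pi/5))*conj(exp(-2*I*pi/5)) + 1*(2*exp(-2*I*pi/5) + 3*exp(-4*I*pi/5) + 3*exp(4*I*pi/5))*conj(exp(2*I*pi/5)) + 1*(3*exp(-2*I*pi/5) + 2*exp(4*I*pi/5) + 3*exp(2*I*pi/5))*conj(exp(-4*I*pi/5))]
      = (1/5)[(8) + (3*exp(-2*I*pi/5) + 3*exp(4*I*pi/5) + 2*exp(2*I*pi/5)) + (3*exp(-2*I*pi/5) + 3*exp(-4*I*pi/5) + 2*exp(4*I*pi/5)) + (2*exp(-4*I*pi/5) + 3*exp(4*I*pi/5) + 3*exp(2*I*pi/5)) + (2*exp(-2*I*pi/5) + 3*exp(-4*I*pi/5) + 3*exp(2*I*pi/5))] = 0/5 = 0
  <chi_rho, chi_3> = (1/5)[1*(8)*conj(1) + 1*(3*exp(-2*I*pi/5) + 2*exp(-4*I*pi/5) + 3*exp(2*I*pi/5))*conj(exp(-4*I*pi/5)) + 1*(3*exp(-4*I*pi/5) + 3*exp(4*I*pi/5) + 2*exp(2*I*pi/5))*conj(exp(2*I*pi/5)) + 1*(2*exp(-2*I*pi/5) + 3*exp(-4*I*pi/5) + 3*exp(4*I*pi/5))*conj(exp(-2*I*pi/5)) + 1*(3*exp(-2*I*pi/5) + 2*exp(4*I*pi/5) + 3*exp(2*I*pi/5))*conj(exp(4*I*pi/5))]
      = (1/5)[(8) + (2 + 3*exp(-4*I*pi/5) + 3*exp(2*I*pi/5)) + (2 + 3*exp(4*I*pi/5) + 3*exp(2*I*pi/5)) + (2 + 3*exp(-2*I*pi/5) + 3*exp(-4*I*pi/5)) + (2 + 3*exp(-2*I*pi/5) + 3*exp(4*I*pi/5))] = 10/5 = 2
  <chi_rho, chi_4> = (1/5)[1*(8)*conj(1) + 1*(3*exp(-2*I*pi/5) + 2*exp(-4*I*pi/5) + 3*exp(2*I*pi/5))*conj(exp(-2*I*pi/5)) + 1*(3*exp(-4*I*pi/5) + 3*exp(4*I*pi/5) + 2*exp(2*I*pi/5))*conj(exp(-4*I*pi/5)) + 1*(2*exp(-2*I*pi/5) + 3*exp(-4*I*pi/5) + 3*exp(4*I*pi/5))*conj(exp(4*I*pi/5)) + 1*(3*exp(-2*I*pi/5) + 2*exp(4*I*pi/5) + 3*exp(2*I*pi/5))*conj(exp(2*I*pi/5))]
      = (1/5)[(8) + (3 + 2*exp(-2*I*pi/5) + 3*exp(4*I*pi/5)) + (3 + 3*exp(-2*I*pi/5) + 2*exp(-4*I*pi/5)) + (3 + 2*exp(4*I*pi/5) + 3*exp(2*I*pi/5)) + (3 + 3*exp(-4*I*pi/5) + 2*exp(2*I*pi/5))] = 15/5 = 3
(Exp terms are combined using exp(i*s)*conj(exp(i*t)) = exp(i*(s-t)), and sums of them are collapsed using the identity that for every m > 1 the m distinct m-th roots of unity sum to 0, e.g. 1 + exp(2*I*pi/3) + exp(-2*I*pi/3) = 0.)
Dimension check: dim(rho) = sum (mult * dim) = 0*1 + 3*1 + 0*1 + 2*1 + 3*1 = 8 = chi_rho(e) = 8.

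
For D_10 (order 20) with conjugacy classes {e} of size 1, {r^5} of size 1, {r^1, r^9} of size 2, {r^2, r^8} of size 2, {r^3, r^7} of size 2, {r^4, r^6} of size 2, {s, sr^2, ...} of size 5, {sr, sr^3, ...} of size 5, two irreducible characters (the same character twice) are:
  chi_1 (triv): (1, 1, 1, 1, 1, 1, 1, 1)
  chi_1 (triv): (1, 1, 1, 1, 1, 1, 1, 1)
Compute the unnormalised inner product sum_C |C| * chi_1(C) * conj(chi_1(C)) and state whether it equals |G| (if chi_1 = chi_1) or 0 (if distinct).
Sum = 20 = |G| = 20; so <chi_1, chi_1> = 1 (norm-1 confirms irreducibility).

Compute term by term over conjugacy classes (|C| * chi_1(C) * conj(chi_1(C))):
  1*(1)*conj(1) + 1*(1)*conj(1) + 2*(1)*conj(1) + 2*(1)*conj(1) + 2*(1)*conj(1) + 2*(1)*conj(1) + 5*(1)*conj(1) + 5*(1)*conj(1)
  = (1) + (1) + (2) + (2) + (2) + (2) + (5) + (5)
  = 20.
Dividing by |G| = 20 gives 20/20 = 1, matching the row-orthogonality relation <chi_1, chi_1> = [chi_1 = chi_1].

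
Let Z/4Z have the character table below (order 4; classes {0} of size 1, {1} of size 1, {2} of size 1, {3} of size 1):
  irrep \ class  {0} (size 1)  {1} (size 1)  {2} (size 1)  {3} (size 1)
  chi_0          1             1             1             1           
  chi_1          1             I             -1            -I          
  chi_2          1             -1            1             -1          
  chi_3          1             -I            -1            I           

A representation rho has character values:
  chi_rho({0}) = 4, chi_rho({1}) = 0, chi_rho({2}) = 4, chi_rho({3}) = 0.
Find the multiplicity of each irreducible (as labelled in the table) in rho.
Multiplicities: chi_0: 2, chi_1: 0, chi_2: 2, chi_3: 0.

Solution. Use <chi_rho, chi> = (1/|G|) sum_C |C| * chi_rho(C) * conj(chi(C)) with |G| = 4 for each irreducible chi in the table:
  <chi_rho, chi_0> = (1/4)[1*(4)*conj(1) + 1*(0)*conj(1) + 1*(4)*conj(1) + 1*(0)*conj(1)]
      = (1/4)[(4) + (0) + (4) + (0)] = 8/4 = 2
  <chi_rho, chi_1> = (1/4)[1*(4)*conj(1) + 1*(0)*conj(I) + 1*(4)*conj(-1) + 1*(0)*conj(-I)]
      = (1/4)[(4) + (0) + (-4) + (0)] = 0/4 = 0
  <chi_rho, chi_2> = (1/4)[1*(4)*conj(1) + 1*(0)*conj(-1) + 1*(4)*conj(1) + 1*(0)*conj(-1)]
      = (1/4)[(4) + (0) + (4) + (0)] = 8/4 = 2
  <chi_rho, chi_3> = (1/4)[1*(4)*conj(1) + 1*(0)*conj(-I) + 1*(4)*conj(-1) + 1*(0)*conj(I)]
      = (1/4)[(4) + (0) + (-4) + (0)] = 0/4 = 0
(Exp terms are combined using exp(i*s)*conj(exp(i*t)) = exp(i*(s-t)), and sums of them are collapsed using the identity that for every m > 1 the m distinct m-th roots of unity sum to 0, e.g. 1 + exp(2*I*pi/3) + exp(-2*I*pi/3) = 0.)
Dimension check: dim(rho) = sum (mult * dim) = 2*1 + 0*1 + 2*1 + 0*1 = 4 = chi_rho(e) = 4.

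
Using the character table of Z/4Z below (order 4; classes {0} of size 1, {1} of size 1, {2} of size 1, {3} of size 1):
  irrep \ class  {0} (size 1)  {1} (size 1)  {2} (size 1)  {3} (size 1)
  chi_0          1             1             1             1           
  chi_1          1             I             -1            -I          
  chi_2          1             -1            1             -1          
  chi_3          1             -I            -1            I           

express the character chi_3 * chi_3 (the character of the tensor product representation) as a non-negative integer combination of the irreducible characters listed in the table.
chi_3 tensor chi_3 = chi_2 (all other irreducibles have multiplicity 0).

Argument: The character of a tensor product is the pointwise product (chi_3 * chi_3)(C) = chi_3(C) * chi_3(C):
  {0}: (1)*(1), {1}: (-I)*(-I), {2}: (-1)*(-1), {3}: (I)*(I)
so (chi_3 * chi_3) takes values
  {0} -> 1, {1} -> -1, {2} -> 1, {3} -> -1.
Now take the inner product of this character with each irreducible chi from the table, <chi_3*chi_3, chi> = (1/4) sum_C |C| (chi_3*chi_3)(C) conj(chi(C)):
  <chi_3*chi_3, chi_0> = (1/4)[1*(1)*conj(1) + 1*(-1)*conj(1) + 1*(1)*conj(1) + 1*(-1)*conj(1)]
      = (1/4)[(1) + (-1) + (1) + (-1)] = 0/4 = 0
  <chi_3*chi_3, chi_1> = (1/4)[1*(1)*conj(1) + 1*(-1)*conj(I) + 1*(1)*conj(-1) + 1*(-1)*conj(-I)]
      = (1/4)[(1) + (I) + (-1) + (-I)] = 0/4 = 0
  <chi_3*chi_3, chi_2> = (1/4)[1*(1)*conj(1) + 1*(-1)*conj(-1) + 1*(1)*conj(1) + 1*(-1)*conj(-1)]
      = (1/4)[(1) + (1) + (1) + (1)] = 4/4 = 1
  <chi_3*chi_3, chi_3> = (1/4)[1*(1)*conj(1) + 1*(-1)*conj(-I) + 1*(1)*conj(-1) + 1*(-1)*conj(I)]
      = (1/4)[(1) + (-I) + (-1) + (I)] = 0/4 = 0
(Exp terms are combined using exp(i*s)*conj(exp(i*t)) = exp(i*(s-t)), and sums of them are collapsed using the identity that for every m > 1 the m distinct m-th roots of unity sum to 0, e.g. 1 + exp(2*I*pi/3) + exp(-2*I*pi/3) = 0.)
Hence the multiplicities are chi_2: 1. Dimension check: dim(chi_3)*dim(chi_3) = 1*1 = 1 and sum (mult * dim) = 1*1 = 1.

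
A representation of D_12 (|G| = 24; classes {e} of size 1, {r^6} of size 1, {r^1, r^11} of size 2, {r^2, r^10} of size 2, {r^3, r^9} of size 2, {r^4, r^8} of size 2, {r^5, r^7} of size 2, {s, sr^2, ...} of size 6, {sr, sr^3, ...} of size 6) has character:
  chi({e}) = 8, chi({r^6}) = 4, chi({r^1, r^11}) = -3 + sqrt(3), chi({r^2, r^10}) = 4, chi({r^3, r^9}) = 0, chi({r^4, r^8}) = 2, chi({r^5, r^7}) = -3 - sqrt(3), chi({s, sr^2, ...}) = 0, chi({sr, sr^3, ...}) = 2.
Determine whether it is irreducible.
Not irreducible (reducible): <chi, chi> = 8 > 1.

Reasoning: <chi, chi> = (1/|G|) sum_C |C| * |chi(C)|^2 = (1/24)[1*|8|^2 + 1*|4|^2 + 2*|-3 + sqrt(3)|^2 + 2*|4|^2 + 2*|0|^2 + 2*|2|^2 + 2*|-3 - sqrt(3)|^2 + 6*|0|^2 + 6*|2|^2]
  = (1/24)[(64) + (16) + (24 - 12*sqrt(3)) + (32) + (0) + (8) + (12*sqrt(3) + 24) + (0) + (24)] = 192/24 = 8.
A character is irreducible iff <chi, chi> = 1, so this representation is reducible.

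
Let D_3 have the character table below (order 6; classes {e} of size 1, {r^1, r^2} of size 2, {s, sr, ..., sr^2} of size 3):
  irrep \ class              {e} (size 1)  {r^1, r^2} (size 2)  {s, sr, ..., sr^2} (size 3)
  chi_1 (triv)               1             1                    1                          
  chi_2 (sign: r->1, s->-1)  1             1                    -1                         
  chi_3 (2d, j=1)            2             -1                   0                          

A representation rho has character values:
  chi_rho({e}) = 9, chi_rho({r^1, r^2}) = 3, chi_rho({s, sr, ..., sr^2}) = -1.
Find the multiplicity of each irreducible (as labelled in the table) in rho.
Multiplicities: chi_1: 2, chi_2: 3, chi_3: 2.

Explanation: Use <chi_rho, chi> = (1/|G|) sum_C |C| * chi_rho(C) * conj(chi(C)) with |G| = 6 for each irreducible chi in the table:
  <chi_rho, chi_1> = (1/6)[1*(9)*conj(1) + 2*(3)*conj(1) + 3*(-1)*conj(1)]
      = (1/6)[(9) + (6) + (-3)] = 12/6 = 2
  <chi_rho, chi_2> = (1/6)[1*(9)*conj(1) + 2*(3)*conj(1) + 3*(-1)*conj(-1)]
      = (1/6)[(9) + (6) + (3)] = 18/6 = 3
  <chi_rho, chi_3> = (1/6)[1*(9)*conj(2) + 2*(3)*conj(-1) + 3*(-1)*conj(0)]
      = (1/6)[(18) + (-6) + (0)] = 12/6 = 2
Dimension check: dim(rho) = sum (mult * dim) = 2*1 + 3*1 + 2*2 = 9 = chi_rho(e) = 9.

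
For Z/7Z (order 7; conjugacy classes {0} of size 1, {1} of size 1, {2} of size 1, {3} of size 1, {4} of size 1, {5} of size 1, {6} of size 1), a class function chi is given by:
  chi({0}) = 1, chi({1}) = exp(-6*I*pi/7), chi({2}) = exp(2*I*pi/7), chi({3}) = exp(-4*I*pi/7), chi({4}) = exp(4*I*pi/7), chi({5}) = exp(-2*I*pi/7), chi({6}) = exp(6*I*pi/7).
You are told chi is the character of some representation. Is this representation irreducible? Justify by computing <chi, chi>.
Irreducible: <chi, chi> = 1.

Argument: <chi, chi> = (1/|G|) sum_C |C| * |chi(C)|^2 = (1/7)[1*|1|^2 + 1*|exp(-6*I*pi/7)|^2 + 1*|exp(2*I*pi/7)|^2 + 1*|exp(-4*I*pi/7)|^2 + 1*|exp(4*I*pi/7)|^2 + 1*|exp(-2*I*pi/7)|^2 + 1*|exp(6*I*pi/7)|^2]
  = (1/7)[(1) + (1) + (1) + (1) + (1) + (1) + (1)] = 7/7 = 1.
(Exp terms are combined using exp(i*s)*conj(exp(i*t)) = exp(i*(s-t)), and sums of them are collapsed using the identity that for every m > 1 the m distinct m-th roots of unity sum to 0, e.g. 1 + exp(2*I*pi/3) + exp(-2*I*pi/3) = 0.)
A character is irreducible iff <chi, chi> = 1, so this representation is irreducible.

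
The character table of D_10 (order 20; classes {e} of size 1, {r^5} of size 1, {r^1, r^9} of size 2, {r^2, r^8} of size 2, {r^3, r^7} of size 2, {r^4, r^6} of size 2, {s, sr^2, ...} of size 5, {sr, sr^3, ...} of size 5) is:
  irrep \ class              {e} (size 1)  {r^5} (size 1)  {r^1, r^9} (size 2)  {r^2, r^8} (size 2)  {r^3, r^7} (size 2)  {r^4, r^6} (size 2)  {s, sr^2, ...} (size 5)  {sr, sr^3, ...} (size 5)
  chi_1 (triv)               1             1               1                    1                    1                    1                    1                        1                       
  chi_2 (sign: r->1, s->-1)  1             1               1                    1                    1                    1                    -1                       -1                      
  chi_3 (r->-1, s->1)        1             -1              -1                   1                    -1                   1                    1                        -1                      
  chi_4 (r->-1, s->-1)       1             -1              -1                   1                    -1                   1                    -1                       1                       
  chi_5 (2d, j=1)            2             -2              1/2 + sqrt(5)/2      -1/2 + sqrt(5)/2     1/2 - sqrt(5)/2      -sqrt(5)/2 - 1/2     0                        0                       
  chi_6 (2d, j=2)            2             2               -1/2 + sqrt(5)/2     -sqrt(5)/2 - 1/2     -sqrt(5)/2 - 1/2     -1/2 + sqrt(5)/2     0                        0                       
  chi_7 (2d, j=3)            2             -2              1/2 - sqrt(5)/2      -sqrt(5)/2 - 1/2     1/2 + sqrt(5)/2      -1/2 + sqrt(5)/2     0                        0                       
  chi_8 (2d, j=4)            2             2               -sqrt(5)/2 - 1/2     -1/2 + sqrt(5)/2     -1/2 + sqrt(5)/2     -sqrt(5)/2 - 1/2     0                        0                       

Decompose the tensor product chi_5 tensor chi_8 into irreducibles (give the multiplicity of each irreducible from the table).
chi_5 tensor chi_8 = chi_3 + chi_4 + chi_7 (all other irreducibles have multiplicity 0).

Derivation: The character of a tensor product is the pointwise product (chi_5 * chi_8)(C) = chi_5(C) * chi_8(C):
  {e}: (2)*(2), {r^5}: (-2)*(2), {r^1, r^9}: (1/2 + sqrt(5)/2)*(-sqrt(5)/2 - 1/2), {r^2, r^8}: (-1/2 + sqrt(5)/2)*(-1/2 + sqrt(5)/2), {r^3, r^7}: (1/2 - sqrt(5)/2)*(-1/2 + sqrt(5)/2), {r^4, r^6}: (-sqrt(5)/2 - 1/2)*(-sqrt(5)/2 - 1/2), {s, sr^2, ...}: (0)*(0), {sr, sr^3, ...}: (0)*(0)
so (chi_5 * chi_8) takes values
  {e} -> 4, {r^5} -> -4, {r^1, r^9} -> -3/2 - sqrt(5)/2, {r^2, r^8} -> 3/2 - sqrt(5)/2, {r^3, r^7} -> -3/2 + sqrt(5)/2, {r^4, r^6} -> sqrt(5)/2 + 3/2, {s, sr^2, ...} -> 0, {sr, sr^3, ...} -> 0.
Now take the inner product of this character with each irreducible chi from the table, <chi_5*chi_8, chi> = (1/20) sum_C |C| (chi_5*chi_8)(C) conj(chi(C)):
  <chi_5*chi_8, chi_1> = (1/20)[1*(4)*conj(1) + 1*(-4)*conj(1) + 2*(-3/2 - sqrt(5)/2)*conj(1) + 2*(3/2 - sqrt(5)/2)*conj(1) + 2*(-3/2 + sqrt(5)/2)*conj(1) + 2*(sqrt(5)/2 + 3/2)*conj(1) + 5*(0)*conj(1) + 5*(0)*conj(1)]
      = (1/20)[(4) + (-4) + (-3 - sqrt(5)) + (3 - sqrt(5)) + (-3 + sqrt(5)) + (sqrt(5) + 3) + (0) + (0)] = 0/20 = 0
  <chi_5*chi_8, chi_2> = (1/20)[1*(4)*conj(1) + 1*(-4)*conj(1) + 2*(-3/2 - sqrt(5)/2)*conj(1) + 2*(3/2 - sqrt(5)/2)*conj(1) + 2*(-3/2 + sqrt(5)/2)*conj(1) + 2*(sqrt(5)/2 + 3/2)*conj(1) + 5*(0)*conj(-1) + 5*(0)*conj(-1)]
      = (1/20)[(4) + (-4) + (-3 - sqrt(5)) + (3 - sqrt(5)) + (-3 + sqrt(5)) + (sqrt(5) + 3) + (0) + (0)] = 0/20 = 0
  <chi_5*chi_8, chi_3> = (1/20)[1*(4)*conj(1) + 1*(-4)*conj(-1) + 2*(-3/2 - sqrt(5)/2)*conj(-1) + 2*(3/2 - sqrt(5)/2)*conj(1) + 2*(-3/2 + sqrt(5)/2)*conj(-1) + 2*(sqrt(5)/2 + 3/2)*conj(1) + 5*(0)*conj(1) + 5*(0)*conj(-1)]
      = (1/20)[(4) + (4) + (sqrt(5) + 3) + (3 - sqrt(5)) + (3 - sqrt(5)) + (sqrt(5) + 3) + (0) + (0)] = 20/20 = 1
  <chi_5*chi_8, chi_4> = (1/20)[1*(4)*conj(1) + 1*(-4)*conj(-1) + 2*(-3/2 - sqrt(5)/2)*conj(-1) + 2*(3/2 - sqrt(5)/2)*conj(1) + 2*(-3/2 + sqrt(5)/2)*conj(-1) + 2*(sqrt(5)/2 + 3/2)*conj(1) + 5*(0)*conj(-1) + 5*(0)*conj(1)]
      = (1/20)[(4) + (4) + (sqrt(5) + 3) + (3 - sqrt(5)) + (3 - sqrt(5)) + (sqrt(5) + 3) + (0) + (0)] = 20/20 = 1
  <chi_5*chi_8, chi_5> = (1/20)[1*(4)*conj(2) + 1*(-4)*conj(-2) + 2*(-3/2 - sqrt(5)/2)*conj(1/2 + sqrt(5)/2) + 2*(3/2 - sqrt(5)/2)*conj(-1/2 + sqrt(5)/2) + 2*(-3/2 + sqrt(5)/2)*conj(1/2 - sqrt(5)/2) + 2*(sqrt(5)/2 + 3/2)*conj(-sqrt(5)/2 - 1/2) + 5*(0)*conj(0) + 5*(0)*conj(0)]
      = (1/20)[(8) + (8) + (-2*sqrt(5) - 4) + (-4 + 2*sqrt(5)) + (-4 + 2*sqrt(5)) + (-2*sqrt(5) - 4) + (0) + (0)] = 0/20 = 0
  <chi_5*chi_8, chi_6> = (1/20)[1*(4)*conj(2) + 1*(-4)*conj(2) + 2*(-3/2 - sqrt(5)/2)*conj(-1/2 + sqrt(5)/2) + 2*(3/2 - sqrt(5)/2)*conj(-sqrt(5)/2 - 1/2) + 2*(-3/2 + sqrt(5)/2)*conj(-sqrt(5)/2 - 1/2) + 2*(sqrt(5)/2 + 3/2)*conj(-1/2 + sqrt(5)/2) + 5*(0)*conj(0) + 5*(0)*conj(0)]
      = (1/20)[(8) + (-8) + (-sqrt(5) - 1) + (1 - sqrt(5)) + (-1 + sqrt(5)) + (1 + sqrt(5)) + (0) + (0)] = 0/20 = 0
  <chi_5*chi_8, chi_7> = (1/20)[1*(4)*conj(2) + 1*(-4)*conj(-2) + 2*(-3/2 - sqrt(5)/2)*conj(1/2 - sqrt(5)/2) + 2*(3/2 - sqrt(5)/2)*conj(-sqrt(5)/2 - 1/2) + 2*(-3/2 + sqrt(5)/2)*conj(1/2 + sqrt(5)/2) + 2*(sqrt(5)/2 + 3/2)*conj(-1/2 + sqrt(5)/2) + 5*(0)*conj(0) + 5*(0)*conj(0)]
      = (1/20)[(8) + (8) + (1 + sqrt(5)) + (1 - sqrt(5)) + (1 - sqrt(5)) + (1 + sqrt(5)) + (0) + (0)] = 20/20 = 1
  <chi_5*chi_8, chi_8> = (1/20)[1*(4)*conj(2) + 1*(-4)*conj(2) + 2*(-3/2 - sqrt(5)/2)*conj(-sqrt(5)/2 - 1/2) + 2*(3/2 - sqrt(5)/2)*conj(-1/2 + sqrt(5)/2) + 2*(-3/2 + sqrt(5)/2)*conj(-1/2 + sqrt(5)/2) + 2*(sqrt(5)/2 + 3/2)*conj(-sqrt(5)/2 - 1/2) + 5*(0)*conj(0) + 5*(0)*conj(0)]
      = (1/20)[(8) + (-8) + (4 + 2*sqrt(5)) + (-4 + 2*sqrt(5)) + (4 - 2*sqrt(5)) + (-2*sqrt(5) - 4) + (0) + (0)] = 0/20 = 0
Hence the multiplicities are chi_3: 1, chi_4: 1, chi_7: 1. Dimension check: dim(chi_5)*dim(chi_8) = 2*2 = 4 and sum (mult * dim) = 1*1 + 1*1 + 1*2 = 4.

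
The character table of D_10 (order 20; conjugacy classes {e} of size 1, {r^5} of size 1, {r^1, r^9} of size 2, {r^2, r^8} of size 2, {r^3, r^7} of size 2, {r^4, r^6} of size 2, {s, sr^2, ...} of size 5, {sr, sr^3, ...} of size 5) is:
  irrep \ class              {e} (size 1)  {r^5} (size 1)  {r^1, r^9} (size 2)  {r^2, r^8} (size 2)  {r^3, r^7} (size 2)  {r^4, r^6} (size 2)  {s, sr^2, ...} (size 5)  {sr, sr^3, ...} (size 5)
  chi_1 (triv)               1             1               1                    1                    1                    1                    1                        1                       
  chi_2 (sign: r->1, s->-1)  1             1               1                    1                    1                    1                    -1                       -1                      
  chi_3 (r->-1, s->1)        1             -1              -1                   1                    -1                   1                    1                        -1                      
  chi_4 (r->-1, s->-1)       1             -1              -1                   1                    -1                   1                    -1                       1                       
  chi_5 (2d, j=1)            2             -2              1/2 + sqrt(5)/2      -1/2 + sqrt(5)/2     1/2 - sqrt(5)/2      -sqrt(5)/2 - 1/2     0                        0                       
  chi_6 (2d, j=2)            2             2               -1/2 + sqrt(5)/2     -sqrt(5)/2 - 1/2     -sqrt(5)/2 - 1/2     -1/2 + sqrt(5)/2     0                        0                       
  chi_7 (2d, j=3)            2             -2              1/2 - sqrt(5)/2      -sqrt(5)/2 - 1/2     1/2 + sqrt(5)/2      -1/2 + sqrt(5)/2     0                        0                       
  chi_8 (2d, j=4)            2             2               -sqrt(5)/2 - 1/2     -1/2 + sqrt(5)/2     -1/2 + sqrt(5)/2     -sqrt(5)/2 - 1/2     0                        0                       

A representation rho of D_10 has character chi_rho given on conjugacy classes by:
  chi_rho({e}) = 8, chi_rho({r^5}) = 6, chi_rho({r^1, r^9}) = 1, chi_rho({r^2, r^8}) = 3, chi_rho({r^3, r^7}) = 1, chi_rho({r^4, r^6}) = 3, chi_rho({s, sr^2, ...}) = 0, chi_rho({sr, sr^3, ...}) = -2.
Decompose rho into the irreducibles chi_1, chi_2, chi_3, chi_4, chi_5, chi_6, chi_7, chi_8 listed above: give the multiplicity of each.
Multiplicities: chi_1: 1, chi_2: 2, chi_3: 1, chi_4: 0, chi_5: 0, chi_6: 1, chi_7: 0, chi_8: 1.

Details: Use <chi_rho, chi> = (1/|G|) sum_C |C| * chi_rho(C) * conj(chi(C)) with |G| = 20 for each irreducible chi in the table:
  <chi_rho, chi_1> = (1/20)[1*(8)*conj(1) + 1*(6)*conj(1) + 2*(1)*conj(1) + 2*(3)*conj(1) + 2*(1)*conj(1) + 2*(3)*conj(1) + 5*(0)*conj(1) + 5*(-2)*conj(1)]
      = (1/20)[(8) + (6) + (2) + (6) + (2) + (6) + (0) + (-10)] = 20/20 = 1
  <chi_rho, chi_2> = (1/20)[1*(8)*conj(1) + 1*(6)*conj(1) + 2*(1)*conj(1) + 2*(3)*conj(1) + 2*(1)*conj(1) + 2*(3)*conj(1) + 5*(0)*conj(-1) + 5*(-2)*conj(-1)]
      = (1/20)[(8) + (6) + (2) + (6) + (2) + (6) + (0) + (10)] = 40/20 = 2
  <chi_rho, chi_3> = (1/20)[1*(8)*conj(1) + 1*(6)*conj(-1) + 2*(1)*conj(-1) + 2*(3)*conj(1) + 2*(1)*conj(-1) + 2*(3)*conj(1) + 5*(0)*conj(1) + 5*(-2)*conj(-1)]
      = (1/20)[(8) + (-6) + (-2) + (6) + (-2) + (6) + (0) + (10)] = 20/20 = 1
  <chi_rho, chi_4> = (1/20)[1*(8)*conj(1) + 1*(6)*conj(-1) + 2*(1)*conj(-1) + 2*(3)*conj(1) + 2*(1)*conj(-1) + 2*(3)*conj(1) + 5*(0)*conj(-1) + 5*(-2)*conj(1)]
      = (1/20)[(8) + (-6) + (-2) + (6) + (-2) + (6) + (0) + (-10)] = 0/20 = 0
  <chi_rho, chi_5> = (1/20)[1*(8)*conj(2) + 1*(6)*conj(-2) + 2*(1)*conj(1/2 + sqrt(5)/2) + 2*(3)*conj(-1/2 + sqrt(5)/2) + 2*(1)*conj(1/2 - sqrt(5)/2) + 2*(3)*conj(-sqrt(5)/2 - 1/2) + 5*(0)*conj(0) + 5*(-2)*conj(0)]
      = (1/20)[(16) + (-12) + (1 + sqrt(5)) + (-3 + 3*sqrt(5)) + (1 - sqrt(5)) + (-3*sqrt(5) - 3) + (0) + (0)] = 0/20 = 0
  <chi_rho, chi_6> = (1/20)[1*(8)*conj(2) + 1*(6)*conj(2) + 2*(1)*conj(-1/2 + sqrt(5)/2) + 2*(3)*conj(-sqrt(5)/2 - 1/2) + 2*(1)*conj(-sqrt(5)/2 - 1/2) + 2*(3)*conj(-1/2 + sqrt(5)/2) + 5*(0)*conj(0) + 5*(-2)*conj(0)]
      = (1/20)[(16) + (12) + (-1 + sqrt(5)) + (-3*sqrt(5) - 3) + (-sqrt(5) - 1) + (-3 + 3*sqrt(5)) + (0) + (0)] = 20/20 = 1
  <chi_rho, chi_7> = (1/20)[1*(8)*conj(2) + 1*(6)*conj(-2) + 2*(1)*conj(1/2 - sqrt(5)/2) + 2*(3)*conj(-sqrt(5)/2 - 1/2) + 2*(1)*conj(1/2 + sqrt(5)/2) + 2*(3)*conj(-1/2 + sqrt(5)/2) + 5*(0)*conj(0) + 5*(-2)*conj(0)]
      = (1/20)[(16) + (-12) + (1 - sqrt(5)) + (-3*sqrt(5) - 3) + (1 + sqrt(5)) + (-3 + 3*sqrt(5)) + (0) + (0)] = 0/20 = 0
  <chi_rho, chi_8> = (1/20)[1*(8)*conj(2) + 1*(6)*conj(2) + 2*(1)*conj(-sqrt(5)/2 - 1/2) + 2*(3)*conj(-1/2 + sqrt(5)/2) + 2*(1)*conj(-1/2 + sqrt(5)/2) + 2*(3)*conj(-sqrt(5)/2 - 1/2) + 5*(0)*conj(0) + 5*(-2)*conj(0)]
      = (1/20)[(16) + (12) + (-sqrt(5) - 1) + (-3 + 3*sqrt(5)) + (-1 + sqrt(5)) + (-3*sqrt(5) - 3) + (0) + (0)] = 20/20 = 1
Dimension check: dim(rho) = sum (mult * dim) = 1*1 + 2*1 + 1*1 + 0*1 + 0*2 + 1*2 + 0*2 + 1*2 = 8 = chi_rho(e) = 8.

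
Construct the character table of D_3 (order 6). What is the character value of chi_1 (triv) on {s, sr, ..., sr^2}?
Conjugacy classes: {e} of size 1, {r^1, r^2} of size 2, {s, sr, ..., sr^2} of size 3.
Character table:
  irrep \ class              {e} (size 1)  {r^1, r^2} (size 2)  {s, sr, ..., sr^2} (size 3)
  chi_1 (triv)               1             1                    1                          
  chi_2 (sign: r->1, s->-1)  1             1                    -1                         
  chi_3 (2d, j=1)            2             -1                   0                          

Spot check: chi_1 (triv) on {s, sr, ..., sr^2} = 1.

Solution. D_3 has order 2*3 = 6 with 3 conjugacy classes, hence 3 irreducibles. Sum of squared dims 1 + 1 + 4 = 6 = |G|. Linear characters come from the abelianisation; the 2-dimensional irreps have character r^k -> 2*cos(2*pi*j*k/3), reflections -> 0.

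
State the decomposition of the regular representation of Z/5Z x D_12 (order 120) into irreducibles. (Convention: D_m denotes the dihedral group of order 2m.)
Each irreducible V_i of dimension d_i appears with multiplicity d_i, i.e. rho_reg = (direct sum over all irreducibles V_i) d_i V_i. The irreducible dimensions for Z/5Z x D_12 are 1, 1, 1, 1, 1, 1, 1, 1, 1, 1, 1, 1, 1, 1, 1, 1, 1, 1, 1, 1, 2, 2, 2, 2, 2, 2, 2, 2, 2, 2, 2, 2, 2, 2, 2, 2, 2, 2, 2, 2, 2, 2, 2, 2, 2: 20 irreducibles of dimension 1, each with multiplicity 1; 25 irreducibles of dimension 2, each with multiplicity 2. Total dimension 20*1*1 + 25*2*2 = 120 = |G|.

Explanation: General theorem: in the regular representation of a finite group G, each irreducible appears with multiplicity equal to its dimension. Check: dim(rho_reg) = sum d_i^2 = 1 + 1 + 1 + 1 + 1 + 1 + 1 + 1 + 1 + 1 + 1 + 1 + 1 + 1 + 1 + 1 + 1 + 1 + 1 + 1 + 4 + 4 + 4 + 4 + 4 + 4 + 4 + 4 + 4 + 4 + 4 + 4 + 4 + 4 + 4 + 4 + 4 + 4 + 4 + 4 + 4 + 4 + 4 + 4 + 4 = 120 = |G|.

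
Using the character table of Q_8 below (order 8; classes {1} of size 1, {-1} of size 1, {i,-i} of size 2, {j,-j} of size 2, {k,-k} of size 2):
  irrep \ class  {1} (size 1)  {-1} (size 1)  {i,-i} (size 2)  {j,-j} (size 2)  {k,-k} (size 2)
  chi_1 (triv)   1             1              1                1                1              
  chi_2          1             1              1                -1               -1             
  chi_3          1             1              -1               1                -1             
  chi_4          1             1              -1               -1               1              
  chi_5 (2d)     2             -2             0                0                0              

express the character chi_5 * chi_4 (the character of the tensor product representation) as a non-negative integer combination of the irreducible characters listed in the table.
chi_5 tensor chi_4 = chi_5 (all other irreducibles have multiplicity 0).

Solution. The character of a tensor product is the pointwise product (chi_5 * chi_4)(C) = chi_5(C) * chi_4(C):
  {1}: (2)*(1), {-1}: (-2)*(1), {i,-i}: (0)*(-1), {j,-j}: (0)*(-1), {k,-k}: (0)*(1)
so (chi_5 * chi_4) takes values
  {1} -> 2, {-1} -> -2, {i,-i} -> 0, {j,-j} -> 0, {k,-k} -> 0.
Now take the inner product of this character with each irreducible chi from the table, <chi_5*chi_4, chi> = (1/8) sum_C |C| (chi_5*chi_4)(C) conj(chi(C)):
  <chi_5*chi_4, chi_1> = (1/8)[1*(2)*conj(1) + 1*(-2)*conj(1) + 2*(0)*conj(1) + 2*(0)*conj(1) + 2*(0)*conj(1)]
      = (1/8)[(2) + (-2) + (0) + (0) + (0)] = 0/8 = 0
  <chi_5*chi_4, chi_2> = (1/8)[1*(2)*conj(1) + 1*(-2)*conj(1) + 2*(0)*conj(1) + 2*(0)*conj(-1) + 2*(0)*conj(-1)]
      = (1/8)[(2) + (-2) + (0) + (0) + (0)] = 0/8 = 0
  <chi_5*chi_4, chi_3> = (1/8)[1*(2)*conj(1) + 1*(-2)*conj(1) + 2*(0)*conj(-1) + 2*(0)*conj(1) + 2*(0)*conj(-1)]
      = (1/8)[(2) + (-2) + (0) + (0) + (0)] = 0/8 = 0
  <chi_5*chi_4, chi_4> = (1/8)[1*(2)*conj(1) + 1*(-2)*conj(1) + 2*(0)*conj(-1) + 2*(0)*conj(-1) + 2*(0)*conj(1)]
      = (1/8)[(2) + (-2) + (0) + (0) + (0)] = 0/8 = 0
  <chi_5*chi_4, chi_5> = (1/8)[1*(2)*conj(2) + 1*(-2)*conj(-2) + 2*(0)*conj(0) + 2*(0)*conj(0) + 2*(0)*conj(0)]
      = (1/8)[(4) + (4) + (0) + (0) + (0)] = 8/8 = 1
Hence the multiplicities are chi_5: 1. Dimension check: dim(chi_5)*dim(chi_4) = 2*1 = 2 and sum (mult * dim) = 1*2 = 2.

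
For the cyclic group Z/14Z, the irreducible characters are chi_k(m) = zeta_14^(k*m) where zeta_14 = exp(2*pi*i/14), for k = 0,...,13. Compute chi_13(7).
chi_13(7) = zeta_14^91 = -1

Justification: chi_13(7) = zeta_14^(13*7) = zeta_14^91. Since zeta_14^14 = 1, this equals zeta_14^7 = exp(2*pi*i*7/14) = -1.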